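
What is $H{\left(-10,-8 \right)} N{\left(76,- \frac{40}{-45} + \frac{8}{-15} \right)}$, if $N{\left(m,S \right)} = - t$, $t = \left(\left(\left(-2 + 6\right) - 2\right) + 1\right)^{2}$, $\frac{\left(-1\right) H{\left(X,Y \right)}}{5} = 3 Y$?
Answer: $-1080$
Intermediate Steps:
$H{\left(X,Y \right)} = - 15 Y$ ($H{\left(X,Y \right)} = - 5 \cdot 3 Y = - 15 Y$)
$t = 9$ ($t = \left(\left(4 - 2\right) + 1\right)^{2} = \left(2 + 1\right)^{2} = 3^{2} = 9$)
$N{\left(m,S \right)} = -9$ ($N{\left(m,S \right)} = \left(-1\right) 9 = -9$)
$H{\left(-10,-8 \right)} N{\left(76,- \frac{40}{-45} + \frac{8}{-15} \right)} = \left(-15\right) \left(-8\right) \left(-9\right) = 120 \left(-9\right) = -1080$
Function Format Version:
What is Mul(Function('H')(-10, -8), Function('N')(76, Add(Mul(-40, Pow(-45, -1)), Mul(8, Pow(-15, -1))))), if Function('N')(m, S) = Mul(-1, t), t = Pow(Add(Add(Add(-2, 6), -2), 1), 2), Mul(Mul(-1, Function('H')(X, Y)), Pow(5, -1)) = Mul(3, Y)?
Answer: -1080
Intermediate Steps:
Function('H')(X, Y) = Mul(-15, Y) (Function('H')(X, Y) = Mul(-5, Mul(3, Y)) = Mul(-15, Y))
t = 9 (t = Pow(Add(Add(4, -2), 1), 2) = Pow(Add(2, 1), 2) = Pow(3, 2) = 9)
Function('N')(m, S) = -9 (Function('N')(m, S) = Mul(-1, 9) = -9)
Mul(Function('H')(-10, -8), Function('N')(76, Add(Mul(-40, Pow(-45, -1)), Mul(8, Pow(-15, -1))))) = Mul(Mul(-15, -8), -9) = Mul(120, -9) = -1080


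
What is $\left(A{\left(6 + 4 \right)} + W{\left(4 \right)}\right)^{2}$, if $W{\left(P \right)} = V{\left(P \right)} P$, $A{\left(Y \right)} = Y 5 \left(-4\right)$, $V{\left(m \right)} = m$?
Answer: $33856$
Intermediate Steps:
$A{\left(Y \right)} = - 20 Y$ ($A{\left(Y \right)} = 5 Y \left(-4\right) = - 20 Y$)
$W{\left(P \right)} = P^{2}$ ($W{\left(P \right)} = P P = P^{2}$)
$\left(A{\left(6 + 4 \right)} + W{\left(4 \right)}\right)^{2} = \left(- 20 \left(6 + 4\right) + 4^{2}\right)^{2} = \left(\left(-20\right) 10 + 16\right)^{2} = \left(-200 + 16\right)^{2} = \left(-184\right)^{2} = 33856$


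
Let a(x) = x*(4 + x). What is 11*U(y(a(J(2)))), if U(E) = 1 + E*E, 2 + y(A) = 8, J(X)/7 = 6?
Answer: 407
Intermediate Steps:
J(X) = 42 (J(X) = 7*6 = 42)
y(A) = 6 (y(A) = -2 + 8 = 6)
U(E) = 1 + E**2
11*U(y(a(J(2)))) = 11*(1 + 6**2) = 11*(1 + 36) = 11*37 = 407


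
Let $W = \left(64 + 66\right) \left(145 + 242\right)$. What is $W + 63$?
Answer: $50373$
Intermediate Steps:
$W = 50310$ ($W = 130 \cdot 387 = 50310$)
$W + 63 = 50310 + 63 = 50373$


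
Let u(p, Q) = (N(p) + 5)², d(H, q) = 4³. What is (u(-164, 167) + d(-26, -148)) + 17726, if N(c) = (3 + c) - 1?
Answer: 42439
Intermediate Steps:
d(H, q) = 64
N(c) = 2 + c
u(p, Q) = (7 + p)² (u(p, Q) = ((2 + p) + 5)² = (7 + p)²)
(u(-164, 167) + d(-26, -148)) + 17726 = ((7 - 164)² + 64) + 17726 = ((-157)² + 64) + 17726 = (24649 + 64) + 17726 = 24713 + 17726 = 42439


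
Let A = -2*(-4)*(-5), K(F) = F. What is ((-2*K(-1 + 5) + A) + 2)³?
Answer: -97336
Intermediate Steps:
A = -40 (A = 8*(-5) = -40)
((-2*K(-1 + 5) + A) + 2)³ = ((-2*(-1 + 5) - 40) + 2)³ = ((-2*4 - 40) + 2)³ = ((-8 - 40) + 2)³ = (-48 + 2)³ = (-46)³ = -97336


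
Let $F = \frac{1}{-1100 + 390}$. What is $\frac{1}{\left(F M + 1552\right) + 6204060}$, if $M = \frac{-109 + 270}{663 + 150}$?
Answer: $\frac{577230}{3582065414599} \approx 1.6114 \cdot 10^{-7}$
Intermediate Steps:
$F = - \frac{1}{710}$ ($F = \frac{1}{-710} = - \frac{1}{710} \approx -0.0014085$)
$M = \frac{161}{813} \approx 0.19803$
$\frac{1}{\left(F M + 1552\right) + 6204060} = \frac{1}{\left(\left(- \frac{1}{710}\right) \frac{161}{813} + 1552\right) + 6204060} = \frac{1}{\left(- \frac{161}{577230} + 1552\right) + 6204060} = \frac{1}{\frac{895860799}{577230} + 6204060} = \frac{1}{\frac{3582065414599}{577230}} = \frac{577230}{3582065414599}$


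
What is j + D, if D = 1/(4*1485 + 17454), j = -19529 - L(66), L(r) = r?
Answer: -458405429/23394 ≈ -19595.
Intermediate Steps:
j = -19595 (j = -19529 - 1*66 = -19529 - 66 = -19595)
D = 1/23394 (D = 1/(5940 + 17454) = 1/23394 ≈ 4.2746e-5)
j + D = -19595 + 1/23394 = -458405429/23394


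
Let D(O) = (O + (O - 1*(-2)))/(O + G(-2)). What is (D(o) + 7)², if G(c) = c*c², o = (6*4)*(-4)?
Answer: 210681/2704 ≈ 77.915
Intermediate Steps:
o = -96 (o = 24*(-4) = -96)
G(c) = c³
D(O) = (2 + 2*O)/(-8 + O) (D(O) = (O + (O - 1*(-2)))/(O + (-2)³) = (O + (O + 2))/(O - 8) = (O + (2 + O))/(-8 + O) = (2 + 2*O)/(-8 + O))
(D(o) + 7)² = (2*(1 - 96)/(-8 - 96) + 7)² = (2*(-95)/(-104) + 7)² = (2*(-1/104)*(-95) + 7)² = (95/52 + 7)² = (459/52)² = 210681/2704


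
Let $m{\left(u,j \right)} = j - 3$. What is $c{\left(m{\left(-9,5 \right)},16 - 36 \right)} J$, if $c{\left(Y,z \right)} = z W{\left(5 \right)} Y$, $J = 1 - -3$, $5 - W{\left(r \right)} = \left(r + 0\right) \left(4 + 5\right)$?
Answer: $6400$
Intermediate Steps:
$W{\left(r \right)} = 5 - 9 r$ ($W{\left(r \right)} = 5 - \left(r + 0\right) \left(4 + 5\right) = 5 - r 9 = 5 - 9 r$)
$J = 4$ ($J = 1 + 3 = 4$)
$m{\left(u,j \right)} = -3 + j$
$c{\left(Y,z \right)} = - 40 Y z$ ($c{\left(Y,z \right)} = z \left(5 - 45\right) Y = z \left(-40\right) Y = - 40 z Y = - 40 Y z$)
$c{\left(m{\left(-9,5 \right)},16 - 36 \right)} J = - 40 \left(-3 + 5\right) \left(16 - 36\right) 4 = \left(-40\right) 2 \left(16 - 36\right) 4 = \left(-40\right) 2 \left(-20\right) 4 = 1600 \cdot 4 = 6400$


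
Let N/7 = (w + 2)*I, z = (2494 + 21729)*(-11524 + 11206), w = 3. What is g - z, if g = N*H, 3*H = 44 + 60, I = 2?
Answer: 23116022/3 ≈ 7.7053e+6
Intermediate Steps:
H = 104/3 (H = (44 + 60)/3 = (⅓)*104 = 104/3 ≈ 34.667)
z = -7702914 (z = 24223*(-318) = -7702914)
N = 70 (N = 7*((3 + 2)*2) = 7*(5*2) = 7*10 = 70)
g = 7280/3 (g = 70*(104/3) = 7280/3 ≈ 2426.7)
g - z = 7280/3 - 1*(-7702914) = 7280/3 + 7702914 = 23116022/3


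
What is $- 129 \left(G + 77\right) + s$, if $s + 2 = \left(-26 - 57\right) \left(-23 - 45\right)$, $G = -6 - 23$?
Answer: $-550$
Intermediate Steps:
$G = -29$
$s = 5642$ ($s = -2 + \left(-26 - 57\right) \left(-23 - 45\right) = -2 - -5644 = -2 + 5644 = 5642$)
$- 129 \left(G + 77\right) + s = - 129 \left(-29 + 77\right) + 5642 = \left(-129\right) 48 + 5642 = -6192 + 5642 = -550$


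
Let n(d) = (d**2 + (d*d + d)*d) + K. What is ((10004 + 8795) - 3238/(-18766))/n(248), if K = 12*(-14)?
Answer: 44098159/36067857914 ≈ 0.0012226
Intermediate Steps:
K = -168
n(d) = -168 + d**2 + d*(d + d**2) (n(d) = (d**2 + (d*d + d)*d) - 168 = (d**2 + (d**2 + d)*d) - 168 = (d**2 + (d + d**2)*d) - 168 = (d**2 + d*(d + d**2)) - 168 = -168 + d**2 + d*(d + d**2))
((10004 + 8795) - 3238/(-18766))/n(248) = ((10004 + 8795) - 3238/(-18766))/(-168 + 248**3 + 2*248**2) = (18799 - 3238*(-1/18766))/(-168 + 15252992 + 2*61504) = (18799 + 1619/9383)/(-168 + 15252992 + 123008) = (176392636/9383)/15375832 = (176392636/9383)*(1/15375832) = 44098159/36067857914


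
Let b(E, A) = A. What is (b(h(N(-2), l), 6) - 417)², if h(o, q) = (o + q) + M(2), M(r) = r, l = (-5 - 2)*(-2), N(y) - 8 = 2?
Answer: 168921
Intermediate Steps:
N(y) = 10 (N(y) = 8 + 2 = 10)
l = 14 (l = -7*(-2) = 14)
h(o, q) = 2 + o + q (h(o, q) = (o + q) + 2 = 2 + o + q)
(b(h(N(-2), l), 6) - 417)² = (6 - 417)² = (-411)² = 168921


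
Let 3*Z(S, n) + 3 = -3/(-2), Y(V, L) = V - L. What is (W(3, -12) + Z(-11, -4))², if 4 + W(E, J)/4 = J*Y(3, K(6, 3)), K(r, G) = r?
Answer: 65025/4 ≈ 16256.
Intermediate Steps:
Z(S, n) = -½ (Z(S, n) = -1 + (-3/(-2))/3 = -1 + (-3*(-½))/3 = -1 + (⅓)*(3/2) = -1 + ½ = -½)
W(E, J) = -16 - 12*J (W(E, J) = -16 + 4*(J*(3 - 1*6)) = -16 + 4*(J*(3 - 6)) = -16 + 4*(J*(-3)) = -16 + 4*(-3*J) = -16 - 12*J)
(W(3, -12) + Z(-11, -4))² = ((-16 - 12*(-12)) - ½)² = ((-16 + 144) - ½)² = (128 - ½)² = (255/2)² = 65025/4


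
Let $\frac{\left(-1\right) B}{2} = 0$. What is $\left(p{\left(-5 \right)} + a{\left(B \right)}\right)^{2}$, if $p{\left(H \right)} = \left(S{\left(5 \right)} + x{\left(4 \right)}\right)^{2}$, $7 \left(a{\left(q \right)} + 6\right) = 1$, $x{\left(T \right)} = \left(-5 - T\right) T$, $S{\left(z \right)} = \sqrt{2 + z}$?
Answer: $\frac{84224512}{49} - \frac{1307520 \sqrt{7}}{7} \approx 1.2247 \cdot 10^{6}$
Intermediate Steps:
$B = 0$ ($B = \left(-2\right) 0 = 0$)
$x{\left(T \right)} = T \left(-5 - T\right)$
$a{\left(q \right)} = - \frac{41}{7}$ ($a{\left(q \right)} = -6 + \frac{1}{7} \cdot 1 = -6 + \frac{1}{7} = - \frac{41}{7}$)
$p{\left(H \right)} = \left(-36 + \sqrt{7}\right)^{2}$ ($p{\left(H \right)} = \left(\sqrt{2 + 5} - 4 \left(5 + 4\right)\right)^{2} = \left(\sqrt{7} - 4 \cdot 9\right)^{2} = \left(\sqrt{7} - 36\right)^{2} = \left(-36 + \sqrt{7}\right)^{2}$)
$\left(p{\left(-5 \right)} + a{\left(B \right)}\right)^{2} = \left(\left(36 - \sqrt{7}\right)^{2} - \frac{41}{7}\right)^{2} = \left(- \frac{41}{7} + \left(36 - \sqrt{7}\right)^{2}\right)^{2}$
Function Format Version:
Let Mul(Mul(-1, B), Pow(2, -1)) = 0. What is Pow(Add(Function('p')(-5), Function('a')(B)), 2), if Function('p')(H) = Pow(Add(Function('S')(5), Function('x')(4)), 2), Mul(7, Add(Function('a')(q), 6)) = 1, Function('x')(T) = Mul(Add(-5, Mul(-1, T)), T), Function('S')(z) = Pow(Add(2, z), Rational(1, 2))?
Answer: Add(Rational(84224512, 49), Mul(Rational(-1307520, 7), Pow(7, Rational(1, 2)))) ≈ 1.2247e+6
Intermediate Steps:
B = 0 (B = Mul(-2, 0) = 0)
Function('x')(T) = Mul(T, Add(-5, Mul(-1, T)))
Function('a')(q) = Rational(-41, 7) (Function('a')(q) = Add(-6, Mul(Rational(1, 7), 1)) = Add(-6, Rational(1, 7)) = Rational(-41, 7))
Function('p')(H) = Pow(Add(-36, Pow(7, Rational(1, 2))), 2) (Function('p')(H) = Pow(Add(Pow(Add(2, 5), Rational(1, 2)), Mul(-1, 4, Add(5, 4))), 2) = Pow(Add(Pow(7, Rational(1, 2)), Mul(-1, 4, 9)), 2) = Pow(Add(Pow(7, Rational(1, 2)), -36), 2) = Pow(Add(-36, Pow(7, Rational(1, 2))), 2))
Pow(Add(Function('p')(-5), Function('a')(B)), 2) = Pow(Add(Pow(Add(36, Mul(-1, Pow(7, Rational(1, 2)))), 2), Rational(-41, 7)), 2) = Pow(Add(Rational(-41, 7), Pow(Add(36, Mul(-1, Pow(7, Rational(1, 2)))), 2)), 2)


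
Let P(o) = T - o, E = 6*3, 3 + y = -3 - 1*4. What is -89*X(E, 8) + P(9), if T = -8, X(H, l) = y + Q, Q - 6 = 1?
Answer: 250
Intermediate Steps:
Q = 7 (Q = 6 + 1 = 7)
y = -10 (y = -3 + (-3 - 1*4) = -3 + (-3 - 4) = -3 - 7 = -10)
E = 18
X(H, l) = -3 (X(H, l) = -10 + 7 = -3)
P(o) = -8 - o
-89*X(E, 8) + P(9) = -89*(-3) + (-8 - 1*9) = 267 + (-8 - 9) = 267 - 17 = 250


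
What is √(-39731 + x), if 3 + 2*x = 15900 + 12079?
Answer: I*√25743 ≈ 160.45*I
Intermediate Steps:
x = 13988 (x = -3/2 + (15900 + 12079)/2 = -3/2 + (½)*27979 = -3/2 + 27979/2 = 13988)
√(-39731 + x) = √(-39731 + 13988) = √(-25743) = I*√25743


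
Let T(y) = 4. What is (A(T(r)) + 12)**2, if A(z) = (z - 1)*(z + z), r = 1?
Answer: 1296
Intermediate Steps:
A(z) = 2*z*(-1 + z) (A(z) = (-1 + z)*(2*z) = 2*z*(-1 + z))
(A(T(r)) + 12)**2 = (2*4*(-1 + 4) + 12)**2 = (2*4*3 + 12)**2 = (24 + 12)**2 = 36**2 = 1296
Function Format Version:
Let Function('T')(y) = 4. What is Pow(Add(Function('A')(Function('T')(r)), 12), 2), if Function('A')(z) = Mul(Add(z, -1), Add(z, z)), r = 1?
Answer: 1296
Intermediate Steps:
Function('A')(z) = Mul(2, z, Add(-1, z)) (Function('A')(z) = Mul(Add(-1, z), Mul(2, z)) = Mul(2, z, Add(-1, z)))
Pow(Add(Function('A')(Function('T')(r)), 12), 2) = Pow(Add(Mul(2, 4, Add(-1, 4)), 12), 2) = Pow(Add(Mul(2, 4, 3), 12), 2) = Pow(Add(24, 12), 2) = Pow(36, 2) = 1296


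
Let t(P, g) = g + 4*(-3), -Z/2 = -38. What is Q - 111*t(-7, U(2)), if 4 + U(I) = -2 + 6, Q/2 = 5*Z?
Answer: 2092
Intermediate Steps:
Z = 76 (Z = -2*(-38) = 76)
Q = 760 (Q = 2*(5*76) = 2*380 = 760)
U(I) = 0 (U(I) = -4 + (-2 + 6) = -4 + 4 = 0)
t(P, g) = -12 + g (t(P, g) = g - 12 = -12 + g)
Q - 111*t(-7, U(2)) = 760 - 111*(-12 + 0) = 760 - 111*(-12) = 760 + 1332 = 2092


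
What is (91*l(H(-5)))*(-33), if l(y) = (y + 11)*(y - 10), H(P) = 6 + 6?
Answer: -138138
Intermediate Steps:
H(P) = 12
l(y) = (-10 + y)*(11 + y) (l(y) = (11 + y)*(-10 + y) = (-10 + y)*(11 + y))
(91*l(H(-5)))*(-33) = (91*(-110 + 12 + 12²))*(-33) = (91*(-110 + 12 + 144))*(-33) = (91*46)*(-33) = 4186*(-33) = -138138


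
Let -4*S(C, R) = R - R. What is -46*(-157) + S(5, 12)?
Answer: 7222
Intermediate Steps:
S(C, R) = 0 (S(C, R) = -(R - R)/4 = -1/4*0 = 0)
-46*(-157) + S(5, 12) = -46*(-157) + 0 = 7222 + 0 = 7222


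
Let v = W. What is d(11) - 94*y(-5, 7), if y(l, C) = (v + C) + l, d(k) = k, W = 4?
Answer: -553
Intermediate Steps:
v = 4
y(l, C) = 4 + C + l (y(l, C) = (4 + C) + l = 4 + C + l)
d(11) - 94*y(-5, 7) = 11 - 94*(4 + 7 - 5) = 11 - 94*6 = 11 - 564 = -553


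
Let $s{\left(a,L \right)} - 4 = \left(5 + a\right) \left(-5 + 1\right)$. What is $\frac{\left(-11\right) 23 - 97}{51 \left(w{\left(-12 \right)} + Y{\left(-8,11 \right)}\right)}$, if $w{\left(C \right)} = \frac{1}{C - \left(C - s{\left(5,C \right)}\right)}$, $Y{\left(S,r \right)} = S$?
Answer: $\frac{4200}{4913} \approx 0.85487$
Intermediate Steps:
$s{\left(a,L \right)} = -16 - 4 a$ ($s{\left(a,L \right)} = 4 + \left(5 + a\right) \left(-5 + 1\right) = 4 + \left(5 + a\right) \left(-4\right) = 4 - \left(20 + 4 a\right) = -16 - 4 a$)
$w{\left(C \right)} = - \frac{1}{36}$ ($w{\left(C \right)} = \frac{1}{C - \left(36 + C\right)} = \frac{1}{-36} = - \frac{1}{36}$)
$\frac{\left(-11\right) 23 - 97}{51 \left(w{\left(-12 \right)} + Y{\left(-8,11 \right)}\right)} = \frac{\left(-11\right) 23 - 97}{51 \left(- \frac{1}{36} - 8\right)} = \frac{-253 - 97}{51 \left(- \frac{289}{36}\right)} = - \frac{350}{- \frac{4913}{12}} = \left(-350\right) \left(- \frac{12}{4913}\right) = \frac{4200}{4913}$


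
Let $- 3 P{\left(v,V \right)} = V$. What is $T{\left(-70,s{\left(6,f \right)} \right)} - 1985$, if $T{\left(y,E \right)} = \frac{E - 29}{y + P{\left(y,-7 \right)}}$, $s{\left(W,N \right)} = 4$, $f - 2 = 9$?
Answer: $- \frac{402880}{203} \approx -1984.6$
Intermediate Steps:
$f = 11$ ($f = 2 + 9 = 11$)
$P{\left(v,V \right)} = - \frac{V}{3}$
$T{\left(y,E \right)} = \frac{-29 + E}{\frac{7}{3} + y}$ ($T{\left(y,E \right)} = \frac{E - 29}{y - - \frac{7}{3}} = \frac{-29 + E}{y + \frac{7}{3}} = \frac{-29 + E}{\frac{7}{3} + y}$)
$T{\left(-70,s{\left(6,f \right)} \right)} - 1985 = \frac{3 \left(-29 + 4\right)}{7 + 3 \left(-70\right)} - 1985 = 3 \frac{1}{7 - 210} \left(-25\right) - 1985 = 3 \frac{1}{-203} \left(-25\right) - 1985 = 3 \left(- \frac{1}{203}\right) \left(-25\right) - 1985 = \frac{75}{203} - 1985 = - \frac{402880}{203}$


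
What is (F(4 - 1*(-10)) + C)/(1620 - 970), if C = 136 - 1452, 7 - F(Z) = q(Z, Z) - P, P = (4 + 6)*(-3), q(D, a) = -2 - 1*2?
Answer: -267/130 ≈ -2.0538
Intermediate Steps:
q(D, a) = -4 (q(D, a) = -2 - 2 = -4)
P = -30 (P = 10*(-3) = -30)
F(Z) = -19 (F(Z) = 7 - (-4 - 1*(-30)) = 7 - (-4 + 30) = 7 - 1*26 = 7 - 26 = -19)
C = -1316
(F(4 - 1*(-10)) + C)/(1620 - 970) = (-19 - 1316)/(1620 - 970) = -1335/650 = -1335*1/650 = -267/130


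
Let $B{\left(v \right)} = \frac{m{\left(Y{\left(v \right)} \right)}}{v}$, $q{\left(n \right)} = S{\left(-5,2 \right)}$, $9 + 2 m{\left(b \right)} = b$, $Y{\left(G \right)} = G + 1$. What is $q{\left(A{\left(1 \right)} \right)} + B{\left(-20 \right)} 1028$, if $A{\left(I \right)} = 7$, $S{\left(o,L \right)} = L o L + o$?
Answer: $\frac{3473}{5} \approx 694.6$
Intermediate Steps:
$S{\left(o,L \right)} = o + o L^{2}$ ($S{\left(o,L \right)} = o L^{2} + o = o + o L^{2}$)
$Y{\left(G \right)} = 1 + G$
$m{\left(b \right)} = - \frac{9}{2} + \frac{b}{2}$
$q{\left(n \right)} = -25$ ($q{\left(n \right)} = - 5 \left(1 + 2^{2}\right) = - 5 \left(1 + 4\right) = \left(-5\right) 5 = -25$)
$B{\left(v \right)} = \frac{-4 + \frac{v}{2}}{v}$ ($B{\left(v \right)} = \frac{- \frac{9}{2} + \frac{1 + v}{2}}{v} = \frac{- \frac{9}{2} + \left(\frac{1}{2} + \frac{v}{2}\right)}{v} = \frac{-4 + \frac{v}{2}}{v}$)
$q{\left(A{\left(1 \right)} \right)} + B{\left(-20 \right)} 1028 = -25 + \frac{-8 - 20}{2 \left(-20\right)} 1028 = -25 + \frac{1}{2} \left(- \frac{1}{20}\right) \left(-28\right) 1028 = -25 + \frac{7}{10} \cdot 1028 = -25 + \frac{3598}{5} = \frac{3473}{5}$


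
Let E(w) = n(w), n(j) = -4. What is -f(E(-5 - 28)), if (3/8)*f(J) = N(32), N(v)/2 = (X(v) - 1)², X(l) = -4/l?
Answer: -27/4 ≈ -6.7500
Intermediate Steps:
E(w) = -4
N(v) = 2*(-1 - 4/v)² (N(v) = 2*(-4/v - 1)² = 2*(-1 - 4/v)²)
f(J) = 27/4 (f(J) = 8*(2*(4 + 32)²/32²)/3 = 8*(2*(1/1024)*36²)/3 = 8*(2*(1/1024)*1296)/3 = (8/3)*(81/32) = 27/4)
-f(E(-5 - 28)) = -1*27/4 = -27/4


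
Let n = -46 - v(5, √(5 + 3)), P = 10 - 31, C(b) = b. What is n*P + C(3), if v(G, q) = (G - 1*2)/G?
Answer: 4908/5 ≈ 981.60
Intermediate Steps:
v(G, q) = (-2 + G)/G (v(G, q) = (G - 2)/G = (-2 + G)/G)
P = -21
n = -233/5 (n = -46 - (-2 + 5)/5 = -46 - 3/5 = -46 - 1*⅗ = -46 - ⅗ = -233/5 ≈ -46.600)
n*P + C(3) = -233/5*(-21) + 3 = 4893/5 + 3 = 4908/5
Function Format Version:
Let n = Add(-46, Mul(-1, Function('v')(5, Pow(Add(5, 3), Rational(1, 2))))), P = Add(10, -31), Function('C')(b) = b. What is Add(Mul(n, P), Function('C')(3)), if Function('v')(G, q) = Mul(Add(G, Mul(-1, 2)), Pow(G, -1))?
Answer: Rational(4908, 5) ≈ 981.60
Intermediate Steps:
Function('v')(G, q) = Mul(Pow(G, -1), Add(-2, G)) (Function('v')(G, q) = Mul(Add(G, -2), Pow(G, -1)) = Mul(Add(-2, G), Pow(G, -1)) = Mul(Pow(G, -1), Add(-2, G)))
P = -21
n = Rational(-233, 5) (n = Add(-46, Mul(-1, Mul(Pow(5, -1), Add(-2, 5)))) = Add(-46, Mul(-1, Mul(Rational(1, 5), 3))) = Add(-46, Mul(-1, Rational(3, 5))) = Add(-46, Rational(-3, 5)) = Rational(-233, 5) ≈ -46.600)
Add(Mul(n, P), Function('C')(3)) = Add(Mul(Rational(-233, 5), -21), 3) = Add(Rational(4893, 5), 3) = Rational(4908, 5)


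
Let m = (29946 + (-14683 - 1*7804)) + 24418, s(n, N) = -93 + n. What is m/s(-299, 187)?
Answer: -31877/392 ≈ -81.319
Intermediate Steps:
m = 31877 (m = (29946 + (-14683 - 7804)) + 24418 = (29946 - 22487) + 24418 = 7459 + 24418 = 31877)
m/s(-299, 187) = 31877/(-93 - 299) = 31877/(-392) = 31877*(-1/392) = -31877/392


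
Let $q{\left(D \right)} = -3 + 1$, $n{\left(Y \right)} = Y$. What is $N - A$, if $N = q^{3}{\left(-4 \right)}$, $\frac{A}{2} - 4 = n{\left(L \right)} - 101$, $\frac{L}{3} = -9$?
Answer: $240$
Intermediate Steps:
$L = -27$ ($L = 3 \left(-9\right) = -27$)
$q{\left(D \right)} = -2$
$A = -248$ ($A = 8 + 2 \left(-27 - 101\right) = 8 + 2 \left(-128\right) = 8 - 256 = -248$)
$N = -8$ ($N = \left(-2\right)^{3} = -8$)
$N - A = -8 - -248 = -8 + 248 = 240$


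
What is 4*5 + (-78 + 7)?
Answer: -51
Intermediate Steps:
4*5 + (-78 + 7) = 20 - 71 = -51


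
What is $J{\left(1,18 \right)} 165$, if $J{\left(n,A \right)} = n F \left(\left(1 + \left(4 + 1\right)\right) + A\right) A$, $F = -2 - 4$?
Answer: $-427680$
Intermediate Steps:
$F = -6$ ($F = -2 - 4 = -6$)
$J{\left(n,A \right)} = - 6 A n \left(6 + A\right)$ ($J{\left(n,A \right)} = n \left(-6\right) \left(\left(1 + \left(4 + 1\right)\right) + A\right) A = - 6 n \left(\left(1 + 5\right) + A\right) A = - 6 n \left(6 + A\right) A = - 6 n A \left(6 + A\right) = - 6 A n \left(6 + A\right)$)
$J{\left(1,18 \right)} 165 = \left(-6\right) 18 \cdot 1 \left(6 + 18\right) 165 = \left(-6\right) 18 \cdot 1 \cdot 24 \cdot 165 = \left(-2592\right) 165 = -427680$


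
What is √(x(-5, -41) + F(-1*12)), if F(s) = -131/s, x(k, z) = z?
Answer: 19*I*√3/6 ≈ 5.4848*I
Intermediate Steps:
√(x(-5, -41) + F(-1*12)) = √(-41 - 131/((-1*12))) = √(-41 - 131/(-12)) = √(-41 - 131*(-1/12)) = √(-41 + 131/12) = √(-361/12) = 19*I*√3/6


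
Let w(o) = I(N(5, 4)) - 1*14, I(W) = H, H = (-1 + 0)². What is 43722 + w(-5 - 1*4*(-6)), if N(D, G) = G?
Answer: 43709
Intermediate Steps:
H = 1 (H = (-1)² = 1)
I(W) = 1
w(o) = -13 (w(o) = 1 - 1*14 = 1 - 14 = -13)
43722 + w(-5 - 1*4*(-6)) = 43722 - 13 = 43709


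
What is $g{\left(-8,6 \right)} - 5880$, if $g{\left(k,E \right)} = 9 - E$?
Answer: $-5877$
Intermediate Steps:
$g{\left(-8,6 \right)} - 5880 = \left(9 - 6\right) - 5880 = 3 - 5880 = -5877$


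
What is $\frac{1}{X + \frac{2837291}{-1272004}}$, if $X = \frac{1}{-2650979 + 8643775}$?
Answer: $- \frac{476428780199}{1062706555227} \approx -0.44832$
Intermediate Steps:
$X = \frac{1}{5992796} \approx 1.6687 \cdot 10^{-7}$
$\frac{1}{X + \frac{2837291}{-1272004}} = \frac{1}{\frac{1}{5992796} + \frac{2837291}{-1272004}} = \frac{1}{\frac{1}{5992796} + 2837291 \left(- \frac{1}{1272004}\right)} = \frac{1}{\frac{1}{5992796} - \frac{2837291}{1272004}} = \frac{1}{- \frac{1062706555227}{476428780199}} = - \frac{476428780199}{1062706555227}$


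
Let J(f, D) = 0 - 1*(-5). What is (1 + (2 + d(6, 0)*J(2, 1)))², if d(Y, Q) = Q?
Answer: 9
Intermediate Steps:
J(f, D) = 5 (J(f, D) = 0 + 5 = 5)
(1 + (2 + d(6, 0)*J(2, 1)))² = (1 + (2 + 0*5))² = (1 + (2 + 0))² = (1 + 2)² = 3² = 9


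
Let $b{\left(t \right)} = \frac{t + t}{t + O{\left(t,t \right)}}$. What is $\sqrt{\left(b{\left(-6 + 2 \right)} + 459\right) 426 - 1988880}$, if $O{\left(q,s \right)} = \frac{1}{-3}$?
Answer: $\frac{i \sqrt{302942562}}{13} \approx 1338.9 i$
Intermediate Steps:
$O{\left(q,s \right)} = - \frac{1}{3}$
$b{\left(t \right)} = \frac{2 t}{- \frac{1}{3} + t}$ ($b{\left(t \right)} = \frac{t + t}{t - \frac{1}{3}} = \frac{2 t}{- \frac{1}{3} + t}$)
$\sqrt{\left(b{\left(-6 + 2 \right)} + 459\right) 426 - 1988880} = \sqrt{\left(\frac{6 \left(-6 + 2\right)}{-1 + 3 \left(-6 + 2\right)} + 459\right) 426 - 1988880} = \sqrt{\left(6 \left(-4\right) \frac{1}{-1 + 3 \left(-4\right)} + 459\right) 426 - 1988880} = \sqrt{\left(6 \left(-4\right) \frac{1}{-1 - 12} + 459\right) 426 - 1988880} = \sqrt{\left(6 \left(-4\right) \frac{1}{-13} + 459\right) 426 - 1988880} = \sqrt{\left(6 \left(-4\right) \left(- \frac{1}{13}\right) + 459\right) 426 - 1988880} = \sqrt{\left(\frac{24}{13} + 459\right) 426 - 1988880} = \sqrt{\frac{5991}{13} \cdot 426 - 1988880} = \sqrt{\frac{2552166}{13} - 1988880} = \sqrt{- \frac{23303274}{13}} = \frac{i \sqrt{302942562}}{13}$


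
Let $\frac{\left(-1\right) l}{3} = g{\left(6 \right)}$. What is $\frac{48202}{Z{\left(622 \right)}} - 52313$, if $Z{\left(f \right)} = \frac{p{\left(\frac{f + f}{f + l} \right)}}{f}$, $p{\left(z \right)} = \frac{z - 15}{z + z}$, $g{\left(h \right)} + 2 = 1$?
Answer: $- \frac{75019687275}{8131} \approx -9.2264 \cdot 10^{6}$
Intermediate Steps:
$g{\left(h \right)} = -1$ ($g{\left(h \right)} = -2 + 1 = -1$)
$l = 3$ ($l = \left(-3\right) \left(-1\right) = 3$)
$p{\left(z \right)} = \frac{-15 + z}{2 z}$
$Z{\left(f \right)} = \frac{\left(-15 + \frac{2 f}{3 + f}\right) \left(3 + f\right)}{4 f^{2}}$ ($Z{\left(f \right)} = \frac{\frac{1}{2} \frac{1}{\left(f + f\right) \frac{1}{f + 3}} \left(-15 + \frac{f + f}{f + 3}\right)}{f} = \frac{\frac{1}{2} \frac{1}{2 f \frac{1}{3 + f}} \left(-15 + \frac{2 f}{3 + f}\right)}{f} = \frac{\frac{1}{2} \frac{3 + f}{2 f} \left(-15 + \frac{2 f}{3 + f}\right)}{f} = \frac{\frac{1}{4} \frac{1}{f} \left(-15 + \frac{2 f}{3 + f}\right) \left(3 + f\right)}{f} = \frac{\left(-15 + \frac{2 f}{3 + f}\right) \left(3 + f\right)}{4 f^{2}}$)
$\frac{48202}{Z{\left(622 \right)}} - 52313 = \frac{48202}{\frac{1}{4} \cdot \frac{1}{386884} \left(-45 - 8086\right)} - 52313 = \frac{48202}{\frac{1}{4} \cdot \frac{1}{386884} \left(-8131\right)} - 52313 = \frac{48202}{- \frac{8131}{1547536}} - 52313 = 48202 \left(- \frac{1547536}{8131}\right) - 52313 = - \frac{74594330272}{8131} - 52313 = - \frac{75019687275}{8131}$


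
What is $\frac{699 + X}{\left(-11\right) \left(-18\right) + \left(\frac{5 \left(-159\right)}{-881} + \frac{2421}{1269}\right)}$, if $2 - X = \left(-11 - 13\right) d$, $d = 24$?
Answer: $\frac{158630217}{24944842} \approx 6.3592$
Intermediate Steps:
$X = 578$ ($X = 2 - \left(-11 - 13\right) 24 = 2 - \left(-24\right) 24 = 2 - -576 = 2 + 576 = 578$)
$\frac{699 + X}{\left(-11\right) \left(-18\right) + \left(\frac{5 \left(-159\right)}{-881} + \frac{2421}{1269}\right)} = \frac{699 + 578}{\left(-11\right) \left(-18\right) + \left(\frac{5 \left(-159\right)}{-881} + \frac{2421}{1269}\right)} = \frac{1277}{198 + \left(\left(-795\right) \left(- \frac{1}{881}\right) + 2421 \cdot \frac{1}{1269}\right)} = \frac{1277}{198 + \left(\frac{795}{881} + \frac{269}{141}\right)} = \frac{1277}{198 + \frac{349084}{124221}} = \frac{1277}{\frac{24944842}{124221}} = 1277 \cdot \frac{124221}{24944842} = \frac{158630217}{24944842}$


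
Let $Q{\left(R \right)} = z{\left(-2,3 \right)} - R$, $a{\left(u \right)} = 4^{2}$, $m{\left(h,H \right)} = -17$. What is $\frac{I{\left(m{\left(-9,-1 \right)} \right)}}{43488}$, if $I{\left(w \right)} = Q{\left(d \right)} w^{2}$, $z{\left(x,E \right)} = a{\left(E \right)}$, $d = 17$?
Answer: $- \frac{289}{43488} \approx -0.0066455$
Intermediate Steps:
$a{\left(u \right)} = 16$
$z{\left(x,E \right)} = 16$
$Q{\left(R \right)} = 16 - R$
$I{\left(w \right)} = - w^{2}$ ($I{\left(w \right)} = \left(16 - 17\right) w^{2} = - w^{2}$)
$\frac{I{\left(m{\left(-9,-1 \right)} \right)}}{43488} = \frac{\left(-1\right) \left(-17\right)^{2}}{43488} = \left(-1\right) 289 \cdot \frac{1}{43488} = \left(-289\right) \frac{1}{43488} = - \frac{289}{43488}$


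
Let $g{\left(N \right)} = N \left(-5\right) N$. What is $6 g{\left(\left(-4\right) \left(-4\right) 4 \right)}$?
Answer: $-122880$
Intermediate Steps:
$g{\left(N \right)} = - 5 N^{2}$ ($g{\left(N \right)} = - 5 N N = - 5 N^{2}$)
$6 g{\left(\left(-4\right) \left(-4\right) 4 \right)} = 6 \left(- 5 \left(\left(-4\right) \left(-4\right) 4\right)^{2}\right) = 6 \left(- 5 \left(16 \cdot 4\right)^{2}\right) = 6 \left(- 5 \cdot 64^{2}\right) = 6 \left(\left(-5\right) 4096\right) = 6 \left(-20480\right) = -122880$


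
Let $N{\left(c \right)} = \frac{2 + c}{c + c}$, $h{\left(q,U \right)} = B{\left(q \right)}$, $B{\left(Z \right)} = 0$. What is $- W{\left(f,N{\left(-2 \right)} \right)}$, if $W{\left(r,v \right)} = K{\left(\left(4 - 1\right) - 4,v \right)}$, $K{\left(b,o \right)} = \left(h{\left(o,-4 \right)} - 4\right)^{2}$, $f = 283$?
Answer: $-16$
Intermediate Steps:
$h{\left(q,U \right)} = 0$
$K{\left(b,o \right)} = 16$ ($K{\left(b,o \right)} = \left(0 - 4\right)^{2} = \left(-4\right)^{2} = 16$)
$N{\left(c \right)} = \frac{2 + c}{2 c}$
$W{\left(r,v \right)} = 16$
$- W{\left(f,N{\left(-2 \right)} \right)} = \left(-1\right) 16 = -16$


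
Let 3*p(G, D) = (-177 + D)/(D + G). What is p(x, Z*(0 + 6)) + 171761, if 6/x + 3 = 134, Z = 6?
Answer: 811049285/4722 ≈ 1.7176e+5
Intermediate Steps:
x = 6/131 (x = 6/(-3 + 134) = 6/131 ≈ 0.045802)
p(G, D) = (-177 + D)/(3*(D + G)) (p(G, D) = ((-177 + D)/(D + G))/3 = (-177 + D)/(3*(D + G)))
p(x, Z*(0 + 6)) + 171761 = (-59 + (6*(0 + 6))/3)/(6*(0 + 6) + 6/131) + 171761 = (-59 + (6*6)/3)/(6*6 + 6/131) + 171761 = (-59 + (1/3)*36)/(36 + 6/131) + 171761 = (-59 + 12)/(4722/131) + 171761 = (131/4722)*(-47) + 171761 = -6157/4722 + 171761 = 811049285/4722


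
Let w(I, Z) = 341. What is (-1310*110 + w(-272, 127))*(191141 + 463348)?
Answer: -94088684151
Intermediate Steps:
(-1310*110 + w(-272, 127))*(191141 + 463348) = (-1310*110 + 341)*(191141 + 463348) = (-144100 + 341)*654489 = -143759*654489 = -94088684151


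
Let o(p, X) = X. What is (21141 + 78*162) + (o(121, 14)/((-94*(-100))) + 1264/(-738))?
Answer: 58576483283/1734300 ≈ 33775.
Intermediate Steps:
(21141 + 78*162) + (o(121, 14)/((-94*(-100))) + 1264/(-738)) = (21141 + 78*162) + (14/((-94*(-100))) + 1264/(-738)) = (21141 + 12636) + (14/9400 + 1264*(-1/738)) = 33777 + (14*(1/9400) - 632/369) = 33777 + (7/4700 - 632/369) = 33777 - 2967817/1734300 = 58576483283/1734300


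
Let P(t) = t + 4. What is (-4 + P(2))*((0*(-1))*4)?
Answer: 0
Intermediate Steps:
P(t) = 4 + t
(-4 + P(2))*((0*(-1))*4) = (-4 + (4 + 2))*((0*(-1))*4) = (-4 + 6)*(0*4) = 2*0 = 0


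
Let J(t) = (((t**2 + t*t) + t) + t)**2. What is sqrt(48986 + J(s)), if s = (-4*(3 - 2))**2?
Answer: sqrt(344922) ≈ 587.30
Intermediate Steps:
s = 16 (s = (-4*1)**2 = (-4)**2 = 16)
J(t) = (2*t + 2*t**2)**2 (J(t) = (((t**2 + t**2) + t) + t)**2 = ((2*t**2 + t) + t)**2 = ((t + 2*t**2) + t)**2 = (2*t + 2*t**2)**2)
sqrt(48986 + J(s)) = sqrt(48986 + 4*16**2*(1 + 16)**2) = sqrt(48986 + 4*256*17**2) = sqrt(48986 + 4*256*289) = sqrt(48986 + 295936) = sqrt(344922)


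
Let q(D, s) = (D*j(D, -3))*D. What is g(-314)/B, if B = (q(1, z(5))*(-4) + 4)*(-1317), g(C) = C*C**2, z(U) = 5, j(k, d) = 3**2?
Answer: -3869893/5268 ≈ -734.60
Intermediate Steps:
j(k, d) = 9
g(C) = C**3
q(D, s) = 9*D**2 (q(D, s) = (D*9)*D = (9*D)*D = 9*D**2)
B = 42144 (B = ((9*1**2)*(-4) + 4)*(-1317) = ((9*1)*(-4) + 4)*(-1317) = (9*(-4) + 4)*(-1317) = (-36 + 4)*(-1317) = -32*(-1317) = 42144)
g(-314)/B = (-314)**3/42144 = -30959144*1/42144 = -3869893/5268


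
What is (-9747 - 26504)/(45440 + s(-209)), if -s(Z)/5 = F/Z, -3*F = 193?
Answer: -22729377/28489915 ≈ -0.79780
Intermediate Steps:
F = -193/3 (F = -⅓*193 = -193/3 ≈ -64.333)
s(Z) = 965/(3*Z) (s(Z) = -(-965)/(3*Z) = 965/(3*Z))
(-9747 - 26504)/(45440 + s(-209)) = (-9747 - 26504)/(45440 + (965/3)/(-209)) = -36251/(45440 + (965/3)*(-1/209)) = -36251/(45440 - 965/627) = -36251/28489915/627 = -36251*627/28489915 = -22729377/28489915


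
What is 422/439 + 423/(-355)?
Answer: -35887/155845 ≈ -0.23027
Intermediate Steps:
422/439 + 423/(-355) = 422*(1/439) + 423*(-1/355) = 422/439 - 423/355 = -35887/155845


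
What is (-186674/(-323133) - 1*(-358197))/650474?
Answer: 115745457875/210189615042 ≈ 0.55067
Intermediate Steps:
(-186674/(-323133) - 1*(-358197))/650474 = (-186674*(-1/323133) + 358197)*(1/650474) = (186674/323133 + 358197)*(1/650474) = (115745457875/323133)*(1/650474) = 115745457875/210189615042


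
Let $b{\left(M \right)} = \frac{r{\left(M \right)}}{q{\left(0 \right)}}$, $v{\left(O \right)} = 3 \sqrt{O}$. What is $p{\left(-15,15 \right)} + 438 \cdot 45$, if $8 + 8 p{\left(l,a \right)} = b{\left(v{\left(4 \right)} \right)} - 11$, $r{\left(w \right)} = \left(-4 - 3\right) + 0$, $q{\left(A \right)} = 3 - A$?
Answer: $\frac{59122}{3} \approx 19707.0$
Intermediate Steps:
$r{\left(w \right)} = -7$ ($r{\left(w \right)} = -7 + 0 = -7$)
$b{\left(M \right)} = - \frac{7}{3}$ ($b{\left(M \right)} = - \frac{7}{3 - 0} = - \frac{7}{3 + 0} = - \frac{7}{3}$)
$p{\left(l,a \right)} = - \frac{8}{3}$ ($p{\left(l,a \right)} = -1 + \frac{- \frac{7}{3} - 11}{8} = -1 + \frac{1}{8} \left(- \frac{40}{3}\right) = -1 - \frac{5}{3} = - \frac{8}{3}$)
$p{\left(-15,15 \right)} + 438 \cdot 45 = - \frac{8}{3} + 438 \cdot 45 = - \frac{8}{3} + 19710 = \frac{59122}{3}$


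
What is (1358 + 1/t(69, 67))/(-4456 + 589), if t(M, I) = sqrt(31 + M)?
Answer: -4527/12890 ≈ -0.35120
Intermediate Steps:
(1358 + 1/t(69, 67))/(-4456 + 589) = (1358 + 1/(sqrt(31 + 69)))/(-4456 + 589) = (1358 + 1/(sqrt(100)))/(-3867) = (1358 + 1/10)*(-1/3867) = (13581/10)*(-1/3867) = -4527/12890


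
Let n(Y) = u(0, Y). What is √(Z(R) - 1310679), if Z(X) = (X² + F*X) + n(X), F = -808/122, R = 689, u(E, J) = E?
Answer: 3*I*√347508826/61 ≈ 916.8*I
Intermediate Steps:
n(Y) = 0
F = -404/61 (F = -808*1/122 = -404/61 ≈ -6.6229)
Z(X) = X² - 404*X/61 (Z(X) = (X² - 404*X/61) + 0 = X² - 404*X/61)
√(Z(R) - 1310679) = √((1/61)*689*(-404 + 61*689) - 1310679) = √((1/61)*689*(-404 + 42029) - 1310679) = √((1/61)*689*41625 - 1310679) = √(28679625/61 - 1310679) = √(-51271794/61) = 3*I*√347508826/61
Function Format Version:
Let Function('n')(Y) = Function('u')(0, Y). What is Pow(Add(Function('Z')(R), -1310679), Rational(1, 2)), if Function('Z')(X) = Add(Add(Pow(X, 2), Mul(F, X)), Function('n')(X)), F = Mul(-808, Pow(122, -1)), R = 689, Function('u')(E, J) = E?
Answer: Mul(Rational(3, 61), I, Pow(347508826, Rational(1, 2))) ≈ Mul(916.80, I)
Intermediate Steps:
Function('n')(Y) = 0
F = Rational(-404, 61) (F = Mul(-808, Rational(1, 122)) = Rational(-404, 61) ≈ -6.6229)
Function('Z')(X) = Add(Pow(X, 2), Mul(Rational(-404, 61), X)) (Function('Z')(X) = Add(Add(Pow(X, 2), Mul(Rational(-404, 61), X)), 0) = Add(Pow(X, 2), Mul(Rational(-404, 61), X)))
Pow(Add(Function('Z')(R), -1310679), Rational(1, 2)) = Pow(Add(Mul(Rational(1, 61), 689, Add(-404, Mul(61, 689))), -1310679), Rational(1, 2)) = Pow(Add(Mul(Rational(1, 61), 689, Add(-404, 42029)), -1310679), Rational(1, 2)) = Pow(Add(Mul(Rational(1, 61), 689, 41625), -1310679), Rational(1, 2)) = Pow(Add(Rational(28679625, 61), -1310679), Rational(1, 2)) = Pow(Rational(-51271794, 61), Rational(1, 2)) = Mul(Rational(3, 61), I, Pow(347508826, Rational(1, 2)))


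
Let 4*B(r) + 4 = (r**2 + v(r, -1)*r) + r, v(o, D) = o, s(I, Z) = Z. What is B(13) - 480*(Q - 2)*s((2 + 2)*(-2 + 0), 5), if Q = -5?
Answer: 67547/4 ≈ 16887.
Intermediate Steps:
B(r) = -1 + r**2/2 + r/4 (B(r) = -1 + ((r**2 + r*r) + r)/4 = -1 + ((r**2 + r**2) + r)/4 = -1 + (2*r**2 + r)/4 = -1 + (r + 2*r**2)/4 = -1 + (r**2/2 + r/4) = -1 + r**2/2 + r/4)
B(13) - 480*(Q - 2)*s((2 + 2)*(-2 + 0), 5) = (-1 + (1/2)*13**2 + (1/4)*13) - 480*(-5 - 2)*5 = (-1 + (1/2)*169 + 13/4) - (-3360)*5 = (-1 + 169/2 + 13/4) - 480*(-35) = 347/4 + 16800 = 67547/4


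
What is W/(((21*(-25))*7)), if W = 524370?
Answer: -4994/35 ≈ -142.69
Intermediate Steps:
W/(((21*(-25))*7)) = 524370/(((21*(-25))*7)) = 524370/((-525*7)) = 524370/(-3675) = 524370*(-1/3675) = -4994/35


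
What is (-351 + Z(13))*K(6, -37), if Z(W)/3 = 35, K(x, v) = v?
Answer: 9102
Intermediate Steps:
Z(W) = 105 (Z(W) = 3*35 = 105)
(-351 + Z(13))*K(6, -37) = (-351 + 105)*(-37) = -246*(-37) = 9102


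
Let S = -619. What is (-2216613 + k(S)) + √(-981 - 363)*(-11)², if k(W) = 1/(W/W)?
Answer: -2216612 + 968*I*√21 ≈ -2.2166e+6 + 4435.9*I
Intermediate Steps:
k(W) = 1 (k(W) = 1/1 = 1)
(-2216613 + k(S)) + √(-981 - 363)*(-11)² = (-2216613 + 1) + √(-981 - 363)*(-11)² = -2216612 + √(-1344)*121 = -2216612 + (8*I*√21)*121 = -2216612 + 968*I*√21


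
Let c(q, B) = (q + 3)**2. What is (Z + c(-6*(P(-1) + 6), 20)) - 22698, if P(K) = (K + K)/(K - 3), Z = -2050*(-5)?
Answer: -11152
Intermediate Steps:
Z = 10250 (Z = -410*(-25) = 10250)
P(K) = 2*K/(-3 + K) (P(K) = (2*K)/(-3 + K) = 2*K/(-3 + K))
c(q, B) = (3 + q)**2
(Z + c(-6*(P(-1) + 6), 20)) - 22698 = (10250 + (3 - 6*(2*(-1)/(-3 - 1) + 6))**2) - 22698 = (10250 + (3 - 6*(2*(-1)/(-4) + 6))**2) - 22698 = (10250 + (3 - 6*(2*(-1)*(-1/4) + 6))**2) - 22698 = (10250 + (3 - 6*(1/2 + 6))**2) - 22698 = (10250 + (3 - 6*13/2)**2) - 22698 = (10250 + (3 - 39)**2) - 22698 = (10250 + (-36)**2) - 22698 = (10250 + 1296) - 22698 = 11546 - 22698 = -11152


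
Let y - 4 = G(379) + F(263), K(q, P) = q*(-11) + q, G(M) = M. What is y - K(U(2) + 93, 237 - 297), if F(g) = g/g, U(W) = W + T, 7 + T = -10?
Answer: 1164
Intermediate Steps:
T = -17 (T = -7 - 10 = -17)
U(W) = -17 + W (U(W) = W - 17 = -17 + W)
F(g) = 1
K(q, P) = -10*q (K(q, P) = -11*q + q = -10*q)
y = 384 (y = 4 + (379 + 1) = 4 + 380 = 384)
y - K(U(2) + 93, 237 - 297) = 384 - (-10)*((-17 + 2) + 93) = 384 - (-10)*(-15 + 93) = 384 - (-10)*78 = 384 - 1*(-780) = 384 + 780 = 1164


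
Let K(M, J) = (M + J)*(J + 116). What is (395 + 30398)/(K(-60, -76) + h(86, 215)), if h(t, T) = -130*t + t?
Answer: -4399/2362 ≈ -1.8624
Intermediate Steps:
K(M, J) = (116 + J)*(J + M) (K(M, J) = (J + M)*(116 + J) = (116 + J)*(J + M))
h(t, T) = -129*t
(395 + 30398)/(K(-60, -76) + h(86, 215)) = (395 + 30398)/(((-76)² + 116*(-76) + 116*(-60) - 76*(-60)) - 129*86) = 30793/((5776 - 8816 - 6960 + 4560) - 11094) = 30793/(-5440 - 11094) = 30793/(-16534) = 30793*(-1/16534) = -4399/2362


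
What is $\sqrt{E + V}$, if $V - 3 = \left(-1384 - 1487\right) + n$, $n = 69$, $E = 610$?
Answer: $i \sqrt{2189} \approx 46.787 i$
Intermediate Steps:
$V = -2799$ ($V = 3 + \left(\left(-1384 - 1487\right) + 69\right) = 3 + \left(-2871 + 69\right) = 3 - 2802 = -2799$)
$\sqrt{E + V} = \sqrt{610 - 2799} = \sqrt{-2189} = i \sqrt{2189}$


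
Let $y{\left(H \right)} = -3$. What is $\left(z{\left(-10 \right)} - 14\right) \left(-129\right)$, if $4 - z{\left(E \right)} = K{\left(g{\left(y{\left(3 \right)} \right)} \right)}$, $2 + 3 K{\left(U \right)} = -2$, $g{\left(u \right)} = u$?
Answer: $1118$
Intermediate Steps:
$K{\left(U \right)} = - \frac{4}{3}$ ($K{\left(U \right)} = - \frac{2}{3} + \frac{1}{3} \left(-2\right) = - \frac{2}{3} - \frac{2}{3} = - \frac{4}{3}$)
$z{\left(E \right)} = \frac{16}{3}$ ($z{\left(E \right)} = 4 - - \frac{4}{3} = 4 + \frac{4}{3} = \frac{16}{3}$)
$\left(z{\left(-10 \right)} - 14\right) \left(-129\right) = \left(\frac{16}{3} - 14\right) \left(-129\right) = \left(- \frac{26}{3}\right) \left(-129\right) = 1118$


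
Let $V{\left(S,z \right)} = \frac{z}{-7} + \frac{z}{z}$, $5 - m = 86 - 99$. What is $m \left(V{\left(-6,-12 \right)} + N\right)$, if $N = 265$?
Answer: $\frac{33732}{7} \approx 4818.9$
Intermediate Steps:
$m = 18$ ($m = 5 - \left(86 - 99\right) = 5 - -13 = 5 + 13 = 18$)
$V{\left(S,z \right)} = 1 - \frac{z}{7}$ ($V{\left(S,z \right)} = z \left(- \frac{1}{7}\right) + 1 = - \frac{z}{7} + 1 = 1 - \frac{z}{7}$)
$m \left(V{\left(-6,-12 \right)} + N\right) = 18 \left(\left(1 - - \frac{12}{7}\right) + 265\right) = 18 \left(\left(1 + \frac{12}{7}\right) + 265\right) = 18 \left(\frac{19}{7} + 265\right) = 18 \cdot \frac{1874}{7} = \frac{33732}{7}$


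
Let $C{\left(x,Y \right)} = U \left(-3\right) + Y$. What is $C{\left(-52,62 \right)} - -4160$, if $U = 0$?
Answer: $4222$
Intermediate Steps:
$C{\left(x,Y \right)} = Y$ ($C{\left(x,Y \right)} = 0 \left(-3\right) + Y = 0 + Y = Y$)
$C{\left(-52,62 \right)} - -4160 = 62 - -4160 = 62 + 4160 = 4222$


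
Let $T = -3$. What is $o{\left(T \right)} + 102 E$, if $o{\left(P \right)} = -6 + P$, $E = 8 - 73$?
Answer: $-6639$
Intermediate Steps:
$E = -65$
$o{\left(T \right)} + 102 E = \left(-6 - 3\right) + 102 \left(-65\right) = -9 - 6630 = -6639$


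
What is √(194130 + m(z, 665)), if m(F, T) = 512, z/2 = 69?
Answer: √194642 ≈ 441.18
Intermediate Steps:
z = 138 (z = 2*69 = 138)
√(194130 + m(z, 665)) = √(194130 + 512) = √194642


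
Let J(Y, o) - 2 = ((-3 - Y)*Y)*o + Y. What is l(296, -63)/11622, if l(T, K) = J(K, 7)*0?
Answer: 0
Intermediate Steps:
J(Y, o) = 2 + Y + Y*o*(-3 - Y) (J(Y, o) = 2 + (((-3 - Y)*Y)*o + Y) = 2 + ((Y*(-3 - Y))*o + Y) = 2 + (Y*o*(-3 - Y) + Y) = 2 + (Y + Y*o*(-3 - Y)) = 2 + Y + Y*o*(-3 - Y))
l(T, K) = 0 (l(T, K) = (2 + K - 1*7*K² - 3*K*7)*0 = (2 + K - 7*K² - 21*K)*0 = (2 - 20*K - 7*K²)*0 = 0)
l(296, -63)/11622 = 0/11622 = 0*(1/11622) = 0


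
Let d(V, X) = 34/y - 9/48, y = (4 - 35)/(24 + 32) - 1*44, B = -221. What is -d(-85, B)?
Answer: 37949/39920 ≈ 0.95063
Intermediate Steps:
y = -2495/56 (y = -31/56 - 44 = -2495/56 ≈ -44.554)
d(V, X) = -37949/39920 (d(V, X) = 34/(-2495/56) - 9/48 = 34*(-56/2495) - 9*1/48 = -1904/2495 - 3/16 = -37949/39920)
-d(-85, B) = -1*(-37949/39920) = 37949/39920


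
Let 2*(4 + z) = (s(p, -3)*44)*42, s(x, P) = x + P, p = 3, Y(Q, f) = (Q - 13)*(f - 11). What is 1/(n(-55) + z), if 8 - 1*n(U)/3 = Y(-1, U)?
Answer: -1/2752 ≈ -0.00036337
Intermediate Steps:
Y(Q, f) = (-13 + Q)*(-11 + f)
n(U) = -438 + 42*U (n(U) = 24 - 3*(143 - 13*U - 11*(-1) - U) = 24 - 3*(143 - 13*U + 11 - U) = 24 - 3*(154 - 14*U) = 24 + (-462 + 42*U) = -438 + 42*U)
s(x, P) = P + x
z = -4 (z = -4 + (((-3 + 3)*44)*42)/2 = -4 + ((0*44)*42)/2 = -4 + (0*42)/2 = -4 + (½)*0 = -4 + 0 = -4)
1/(n(-55) + z) = 1/((-438 + 42*(-55)) - 4) = 1/((-438 - 2310) - 4) = 1/(-2748 - 4) = 1/(-2752) = -1/2752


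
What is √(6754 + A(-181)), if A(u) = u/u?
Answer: √6755 ≈ 82.189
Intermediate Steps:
A(u) = 1
√(6754 + A(-181)) = √(6754 + 1) = √6755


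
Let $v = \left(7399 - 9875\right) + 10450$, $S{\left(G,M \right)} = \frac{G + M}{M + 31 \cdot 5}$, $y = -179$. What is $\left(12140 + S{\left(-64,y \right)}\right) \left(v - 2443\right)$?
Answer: $\frac{537618731}{8} \approx 6.7202 \cdot 10^{7}$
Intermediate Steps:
$S{\left(G,M \right)} = \frac{G + M}{155 + M}$ ($S{\left(G,M \right)} = \frac{G + M}{M + 155} = \frac{G + M}{155 + M}$)
$v = 7974$ ($v = -2476 + 10450 = 7974$)
$\left(12140 + S{\left(-64,y \right)}\right) \left(v - 2443\right) = \left(12140 + \frac{-64 - 179}{155 - 179}\right) \left(7974 - 2443\right) = \left(12140 + \frac{1}{-24} \left(-243\right)\right) 5531 = \left(12140 - - \frac{81}{8}\right) 5531 = \left(12140 + \frac{81}{8}\right) 5531 = \frac{97201}{8} \cdot 5531 = \frac{537618731}{8}$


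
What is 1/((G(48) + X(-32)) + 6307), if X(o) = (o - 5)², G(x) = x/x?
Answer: 1/7677 ≈ 0.00013026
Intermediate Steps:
G(x) = 1
X(o) = (-5 + o)²
1/((G(48) + X(-32)) + 6307) = 1/((1 + (-5 - 32)²) + 6307) = 1/((1 + (-37)²) + 6307) = 1/((1 + 1369) + 6307) = 1/(1370 + 6307) = 1/7677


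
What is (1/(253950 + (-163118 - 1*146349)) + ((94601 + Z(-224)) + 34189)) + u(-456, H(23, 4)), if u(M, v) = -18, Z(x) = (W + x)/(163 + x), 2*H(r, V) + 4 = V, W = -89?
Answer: 436108519324/3386537 ≈ 1.2878e+5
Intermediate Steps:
H(r, V) = -2 + V/2
Z(x) = (-89 + x)/(163 + x)
(1/(253950 + (-163118 - 1*146349)) + ((94601 + Z(-224)) + 34189)) + u(-456, H(23, 4)) = (1/(253950 + (-163118 - 1*146349)) + ((94601 + (-89 - 224)/(163 - 224)) + 34189)) - 18 = (1/(253950 + (-163118 - 146349)) + ((94601 - 313/(-61)) + 34189)) - 18 = (1/(253950 - 309467) + ((94601 - 1/61*(-313)) + 34189)) - 18 = (1/(-55517) + ((94601 + 313/61) + 34189)) - 18 = (-1/55517 + (5770974/61 + 34189)) - 18 = (-1/55517 + 7856503/61) - 18 = 436169476990/3386537 - 18 = 436108519324/3386537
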